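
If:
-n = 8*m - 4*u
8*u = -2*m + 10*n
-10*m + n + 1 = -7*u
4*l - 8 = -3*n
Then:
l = 353/163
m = -16/163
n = -36/163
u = -41/163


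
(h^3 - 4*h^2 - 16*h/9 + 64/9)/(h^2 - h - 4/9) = (3*h^2 - 8*h - 16)/(3*h + 1)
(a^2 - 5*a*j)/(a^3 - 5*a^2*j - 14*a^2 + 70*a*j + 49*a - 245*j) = a/(a^2 - 14*a + 49)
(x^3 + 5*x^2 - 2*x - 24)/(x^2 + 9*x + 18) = (x^2 + 2*x - 8)/(x + 6)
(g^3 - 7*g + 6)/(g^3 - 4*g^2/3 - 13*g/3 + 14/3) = 3*(g^2 + g - 6)/(3*g^2 - g - 14)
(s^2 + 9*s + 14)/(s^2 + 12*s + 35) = (s + 2)/(s + 5)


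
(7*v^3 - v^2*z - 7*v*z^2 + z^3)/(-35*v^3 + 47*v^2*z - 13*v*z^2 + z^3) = (v + z)/(-5*v + z)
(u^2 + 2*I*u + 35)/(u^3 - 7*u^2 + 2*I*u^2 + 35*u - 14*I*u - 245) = 1/(u - 7)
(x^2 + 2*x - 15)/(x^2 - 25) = (x - 3)/(x - 5)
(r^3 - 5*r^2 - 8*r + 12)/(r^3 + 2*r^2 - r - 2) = (r - 6)/(r + 1)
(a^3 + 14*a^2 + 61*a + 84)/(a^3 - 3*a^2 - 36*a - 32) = (a^2 + 10*a + 21)/(a^2 - 7*a - 8)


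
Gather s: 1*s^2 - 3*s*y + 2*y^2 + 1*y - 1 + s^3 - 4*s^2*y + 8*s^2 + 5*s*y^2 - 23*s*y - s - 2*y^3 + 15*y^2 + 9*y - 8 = s^3 + s^2*(9 - 4*y) + s*(5*y^2 - 26*y - 1) - 2*y^3 + 17*y^2 + 10*y - 9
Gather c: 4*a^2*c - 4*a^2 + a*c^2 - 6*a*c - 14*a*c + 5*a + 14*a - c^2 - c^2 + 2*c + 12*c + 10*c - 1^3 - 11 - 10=-4*a^2 + 19*a + c^2*(a - 2) + c*(4*a^2 - 20*a + 24) - 22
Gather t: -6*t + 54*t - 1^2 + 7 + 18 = 48*t + 24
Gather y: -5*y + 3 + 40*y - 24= 35*y - 21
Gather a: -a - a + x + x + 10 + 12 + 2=-2*a + 2*x + 24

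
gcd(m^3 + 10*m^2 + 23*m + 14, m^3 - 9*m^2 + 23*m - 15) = 1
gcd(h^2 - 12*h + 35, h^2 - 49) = h - 7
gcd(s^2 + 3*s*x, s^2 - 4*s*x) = s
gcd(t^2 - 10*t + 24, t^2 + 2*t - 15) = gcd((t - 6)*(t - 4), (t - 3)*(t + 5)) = 1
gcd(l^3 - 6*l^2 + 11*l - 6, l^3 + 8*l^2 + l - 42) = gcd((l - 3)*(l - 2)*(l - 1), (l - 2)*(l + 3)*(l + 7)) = l - 2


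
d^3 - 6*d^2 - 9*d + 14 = (d - 7)*(d - 1)*(d + 2)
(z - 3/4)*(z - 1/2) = z^2 - 5*z/4 + 3/8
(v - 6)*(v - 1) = v^2 - 7*v + 6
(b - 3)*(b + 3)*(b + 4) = b^3 + 4*b^2 - 9*b - 36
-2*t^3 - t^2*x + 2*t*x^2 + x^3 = (-t + x)*(t + x)*(2*t + x)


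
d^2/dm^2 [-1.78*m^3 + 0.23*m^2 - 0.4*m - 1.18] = 0.46 - 10.68*m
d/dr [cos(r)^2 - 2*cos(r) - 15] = 2*(1 - cos(r))*sin(r)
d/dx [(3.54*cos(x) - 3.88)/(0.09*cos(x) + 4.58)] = -16.5624*sin(x)/(0.09*cos(x) + 4.58)^2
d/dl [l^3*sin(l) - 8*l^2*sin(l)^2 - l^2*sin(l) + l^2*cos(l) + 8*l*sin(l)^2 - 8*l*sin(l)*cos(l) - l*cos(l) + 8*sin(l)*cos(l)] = l^3*cos(l) + 2*l^2*sin(l) - 8*l^2*sin(2*l) - l^2*cos(l) - l*sin(l) + 8*l*sin(2*l) + 2*l*cos(l) - 8*l - cos(l) + 4*sqrt(2)*cos(2*l + pi/4) + 4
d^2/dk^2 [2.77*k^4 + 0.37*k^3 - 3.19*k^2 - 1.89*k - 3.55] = 33.24*k^2 + 2.22*k - 6.38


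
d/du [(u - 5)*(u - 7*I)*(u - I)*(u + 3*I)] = 4*u^3 + u^2*(-15 - 15*I) + u*(34 + 50*I) - 85 - 21*I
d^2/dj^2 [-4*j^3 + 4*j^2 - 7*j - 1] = 8 - 24*j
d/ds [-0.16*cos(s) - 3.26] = 0.16*sin(s)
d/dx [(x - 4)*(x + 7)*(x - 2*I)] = 3*x^2 + x*(6 - 4*I) - 28 - 6*I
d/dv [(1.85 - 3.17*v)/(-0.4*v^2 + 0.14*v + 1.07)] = (-1.268*v^2 + 1.48*v - 3.6509)/(0.16*v^4 - 0.112*v^3 - 0.8364*v^2 + 0.2996*v + 1.1449)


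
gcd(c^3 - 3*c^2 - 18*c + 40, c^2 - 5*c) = c - 5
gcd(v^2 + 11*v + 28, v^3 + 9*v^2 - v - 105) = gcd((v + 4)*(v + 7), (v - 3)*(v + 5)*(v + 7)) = v + 7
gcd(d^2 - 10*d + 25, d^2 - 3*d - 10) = d - 5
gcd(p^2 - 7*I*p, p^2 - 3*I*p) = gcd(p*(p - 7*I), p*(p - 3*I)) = p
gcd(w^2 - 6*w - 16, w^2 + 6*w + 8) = w + 2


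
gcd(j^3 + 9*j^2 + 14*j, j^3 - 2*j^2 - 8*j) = j^2 + 2*j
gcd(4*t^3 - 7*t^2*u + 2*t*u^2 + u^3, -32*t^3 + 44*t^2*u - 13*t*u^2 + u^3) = t - u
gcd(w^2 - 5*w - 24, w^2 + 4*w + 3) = w + 3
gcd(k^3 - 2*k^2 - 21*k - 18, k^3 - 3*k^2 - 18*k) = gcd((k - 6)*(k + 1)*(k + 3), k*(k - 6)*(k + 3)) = k^2 - 3*k - 18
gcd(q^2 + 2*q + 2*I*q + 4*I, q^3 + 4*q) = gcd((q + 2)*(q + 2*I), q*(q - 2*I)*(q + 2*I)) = q + 2*I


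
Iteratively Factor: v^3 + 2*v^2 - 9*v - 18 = (v - 3)*(v^2 + 5*v + 6) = (v - 3)*(v + 2)*(v + 3)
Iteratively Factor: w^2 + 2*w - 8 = (w + 4)*(w - 2)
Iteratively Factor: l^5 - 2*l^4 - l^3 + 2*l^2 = (l + 1)*(l^4 - 3*l^3 + 2*l^2) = l*(l + 1)*(l^3 - 3*l^2 + 2*l) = l*(l - 1)*(l + 1)*(l^2 - 2*l) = l^2*(l - 1)*(l + 1)*(l - 2)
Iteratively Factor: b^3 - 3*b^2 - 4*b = (b + 1)*(b^2 - 4*b) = b*(b + 1)*(b - 4)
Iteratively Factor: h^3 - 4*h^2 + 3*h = (h - 1)*(h^2 - 3*h) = (h - 3)*(h - 1)*(h)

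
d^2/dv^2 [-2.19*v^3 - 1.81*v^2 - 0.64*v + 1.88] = -13.14*v - 3.62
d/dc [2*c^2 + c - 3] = 4*c + 1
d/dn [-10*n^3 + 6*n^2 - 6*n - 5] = -30*n^2 + 12*n - 6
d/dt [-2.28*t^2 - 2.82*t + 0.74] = -4.56*t - 2.82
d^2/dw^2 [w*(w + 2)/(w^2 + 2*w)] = 0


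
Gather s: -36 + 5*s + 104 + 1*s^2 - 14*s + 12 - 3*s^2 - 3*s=-2*s^2 - 12*s + 80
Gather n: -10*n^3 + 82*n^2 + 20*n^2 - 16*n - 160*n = -10*n^3 + 102*n^2 - 176*n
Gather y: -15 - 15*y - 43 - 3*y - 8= -18*y - 66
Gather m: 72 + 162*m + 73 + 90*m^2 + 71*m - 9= 90*m^2 + 233*m + 136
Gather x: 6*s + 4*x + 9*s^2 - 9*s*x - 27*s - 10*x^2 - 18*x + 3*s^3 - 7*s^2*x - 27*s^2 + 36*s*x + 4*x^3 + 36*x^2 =3*s^3 - 18*s^2 - 21*s + 4*x^3 + 26*x^2 + x*(-7*s^2 + 27*s - 14)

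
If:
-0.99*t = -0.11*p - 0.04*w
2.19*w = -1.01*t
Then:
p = -19.8784878487849*w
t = -2.16831683168317*w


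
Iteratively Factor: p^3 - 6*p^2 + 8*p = (p - 2)*(p^2 - 4*p) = (p - 4)*(p - 2)*(p)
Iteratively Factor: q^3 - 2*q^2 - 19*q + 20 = (q - 1)*(q^2 - q - 20) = (q - 1)*(q + 4)*(q - 5)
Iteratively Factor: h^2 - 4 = (h - 2)*(h + 2)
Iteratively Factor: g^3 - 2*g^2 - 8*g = (g + 2)*(g^2 - 4*g) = g*(g + 2)*(g - 4)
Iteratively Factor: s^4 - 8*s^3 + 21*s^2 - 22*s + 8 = (s - 1)*(s^3 - 7*s^2 + 14*s - 8) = (s - 2)*(s - 1)*(s^2 - 5*s + 4) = (s - 2)*(s - 1)^2*(s - 4)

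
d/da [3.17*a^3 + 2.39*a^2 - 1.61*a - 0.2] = 9.51*a^2 + 4.78*a - 1.61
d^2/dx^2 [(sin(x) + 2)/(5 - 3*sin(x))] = 11*(3*sin(x)^2 + 5*sin(x) - 6)/(3*sin(x) - 5)^3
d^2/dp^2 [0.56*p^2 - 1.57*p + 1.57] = 1.12000000000000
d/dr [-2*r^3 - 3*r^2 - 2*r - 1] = -6*r^2 - 6*r - 2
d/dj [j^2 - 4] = 2*j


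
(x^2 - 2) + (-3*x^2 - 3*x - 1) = -2*x^2 - 3*x - 3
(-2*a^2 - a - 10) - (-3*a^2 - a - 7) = a^2 - 3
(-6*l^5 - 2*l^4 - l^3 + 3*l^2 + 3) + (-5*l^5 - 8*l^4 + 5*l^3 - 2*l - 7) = -11*l^5 - 10*l^4 + 4*l^3 + 3*l^2 - 2*l - 4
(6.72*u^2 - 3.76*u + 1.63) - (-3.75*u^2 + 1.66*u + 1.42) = 10.47*u^2 - 5.42*u + 0.21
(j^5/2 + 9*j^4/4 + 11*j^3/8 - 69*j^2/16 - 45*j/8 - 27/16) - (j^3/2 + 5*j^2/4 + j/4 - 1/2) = j^5/2 + 9*j^4/4 + 7*j^3/8 - 89*j^2/16 - 47*j/8 - 19/16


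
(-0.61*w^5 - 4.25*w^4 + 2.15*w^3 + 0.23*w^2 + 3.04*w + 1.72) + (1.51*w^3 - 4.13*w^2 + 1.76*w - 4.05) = -0.61*w^5 - 4.25*w^4 + 3.66*w^3 - 3.9*w^2 + 4.8*w - 2.33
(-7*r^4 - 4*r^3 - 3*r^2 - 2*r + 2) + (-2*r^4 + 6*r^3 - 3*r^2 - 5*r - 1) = -9*r^4 + 2*r^3 - 6*r^2 - 7*r + 1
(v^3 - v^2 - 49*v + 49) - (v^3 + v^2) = -2*v^2 - 49*v + 49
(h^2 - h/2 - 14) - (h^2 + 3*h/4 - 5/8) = -5*h/4 - 107/8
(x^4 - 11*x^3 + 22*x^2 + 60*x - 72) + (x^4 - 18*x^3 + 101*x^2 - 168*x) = 2*x^4 - 29*x^3 + 123*x^2 - 108*x - 72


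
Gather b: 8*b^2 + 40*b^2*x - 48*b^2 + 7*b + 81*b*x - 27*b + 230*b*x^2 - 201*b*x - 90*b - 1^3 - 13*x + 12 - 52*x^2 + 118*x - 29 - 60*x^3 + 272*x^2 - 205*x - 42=b^2*(40*x - 40) + b*(230*x^2 - 120*x - 110) - 60*x^3 + 220*x^2 - 100*x - 60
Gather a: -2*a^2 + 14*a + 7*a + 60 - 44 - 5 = -2*a^2 + 21*a + 11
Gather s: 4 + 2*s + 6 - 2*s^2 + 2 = -2*s^2 + 2*s + 12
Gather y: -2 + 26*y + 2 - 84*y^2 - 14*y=-84*y^2 + 12*y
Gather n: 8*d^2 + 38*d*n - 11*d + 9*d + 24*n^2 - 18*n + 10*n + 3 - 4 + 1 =8*d^2 - 2*d + 24*n^2 + n*(38*d - 8)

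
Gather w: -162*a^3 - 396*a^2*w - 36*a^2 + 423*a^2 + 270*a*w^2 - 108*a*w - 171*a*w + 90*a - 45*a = -162*a^3 + 387*a^2 + 270*a*w^2 + 45*a + w*(-396*a^2 - 279*a)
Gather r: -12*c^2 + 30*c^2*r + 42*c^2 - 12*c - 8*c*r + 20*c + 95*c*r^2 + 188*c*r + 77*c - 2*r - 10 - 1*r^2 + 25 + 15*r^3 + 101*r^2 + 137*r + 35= 30*c^2 + 85*c + 15*r^3 + r^2*(95*c + 100) + r*(30*c^2 + 180*c + 135) + 50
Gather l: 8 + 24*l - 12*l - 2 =12*l + 6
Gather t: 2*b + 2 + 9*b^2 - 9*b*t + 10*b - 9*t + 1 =9*b^2 + 12*b + t*(-9*b - 9) + 3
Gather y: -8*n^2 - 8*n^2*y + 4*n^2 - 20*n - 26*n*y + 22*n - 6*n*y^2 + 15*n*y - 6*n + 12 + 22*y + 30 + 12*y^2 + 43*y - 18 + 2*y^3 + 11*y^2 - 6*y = -4*n^2 - 4*n + 2*y^3 + y^2*(23 - 6*n) + y*(-8*n^2 - 11*n + 59) + 24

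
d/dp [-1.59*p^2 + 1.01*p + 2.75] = 1.01 - 3.18*p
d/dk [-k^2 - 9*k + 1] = -2*k - 9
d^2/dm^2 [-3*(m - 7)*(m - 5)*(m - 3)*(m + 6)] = -36*m^2 + 162*m + 114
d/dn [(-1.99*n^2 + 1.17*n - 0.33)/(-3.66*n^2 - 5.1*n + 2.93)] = (14.4312*n^2 - 14.077*n + 1.7451)/(13.3956*n^4 + 37.332*n^3 + 4.5624*n^2 - 29.886*n + 8.5849)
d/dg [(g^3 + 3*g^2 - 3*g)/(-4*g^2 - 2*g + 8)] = (-g^4 - g^3 + 3*g^2/2 + 12*g - 6)/(4*g^4 + 4*g^3 - 15*g^2 - 8*g + 16)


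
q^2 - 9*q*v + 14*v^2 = (q - 7*v)*(q - 2*v)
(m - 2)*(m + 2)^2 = m^3 + 2*m^2 - 4*m - 8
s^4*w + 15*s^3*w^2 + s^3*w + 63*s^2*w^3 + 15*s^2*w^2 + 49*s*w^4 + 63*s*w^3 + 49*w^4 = (s + w)*(s + 7*w)^2*(s*w + w)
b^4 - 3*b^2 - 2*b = b*(b - 2)*(b + 1)^2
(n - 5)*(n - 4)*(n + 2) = n^3 - 7*n^2 + 2*n + 40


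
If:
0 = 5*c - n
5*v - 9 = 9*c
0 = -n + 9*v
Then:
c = -81/56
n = -405/56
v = -45/56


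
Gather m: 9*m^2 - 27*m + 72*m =9*m^2 + 45*m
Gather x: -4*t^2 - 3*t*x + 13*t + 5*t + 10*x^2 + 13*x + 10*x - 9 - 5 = -4*t^2 + 18*t + 10*x^2 + x*(23 - 3*t) - 14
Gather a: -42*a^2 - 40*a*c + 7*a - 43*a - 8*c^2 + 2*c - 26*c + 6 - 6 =-42*a^2 + a*(-40*c - 36) - 8*c^2 - 24*c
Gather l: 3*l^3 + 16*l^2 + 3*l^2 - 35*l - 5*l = 3*l^3 + 19*l^2 - 40*l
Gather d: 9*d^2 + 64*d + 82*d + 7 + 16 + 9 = 9*d^2 + 146*d + 32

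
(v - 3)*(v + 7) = v^2 + 4*v - 21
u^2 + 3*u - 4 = (u - 1)*(u + 4)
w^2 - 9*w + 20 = (w - 5)*(w - 4)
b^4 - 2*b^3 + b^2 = b^2*(b - 1)^2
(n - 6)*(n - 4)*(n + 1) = n^3 - 9*n^2 + 14*n + 24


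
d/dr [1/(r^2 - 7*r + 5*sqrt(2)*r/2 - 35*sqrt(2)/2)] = 2*(-4*r - 5*sqrt(2) + 14)/(2*r^2 - 14*r + 5*sqrt(2)*r - 35*sqrt(2))^2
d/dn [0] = 0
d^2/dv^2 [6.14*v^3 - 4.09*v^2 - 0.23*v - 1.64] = 36.84*v - 8.18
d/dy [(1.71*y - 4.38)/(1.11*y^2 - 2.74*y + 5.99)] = (-1.8981*y^2 + 9.7236*y - 1.7583)/(1.2321*y^4 - 6.0828*y^3 + 20.8054*y^2 - 32.8252*y + 35.8801)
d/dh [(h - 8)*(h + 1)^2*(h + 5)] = 4*h^3 - 3*h^2 - 90*h - 83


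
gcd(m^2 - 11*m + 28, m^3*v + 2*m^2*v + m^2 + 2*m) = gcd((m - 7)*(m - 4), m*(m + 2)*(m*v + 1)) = 1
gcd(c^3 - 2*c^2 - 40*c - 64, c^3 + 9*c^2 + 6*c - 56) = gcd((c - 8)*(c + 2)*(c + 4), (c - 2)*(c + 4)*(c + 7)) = c + 4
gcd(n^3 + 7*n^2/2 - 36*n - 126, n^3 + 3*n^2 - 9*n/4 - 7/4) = n + 7/2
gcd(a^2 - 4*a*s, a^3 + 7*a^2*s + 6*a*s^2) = a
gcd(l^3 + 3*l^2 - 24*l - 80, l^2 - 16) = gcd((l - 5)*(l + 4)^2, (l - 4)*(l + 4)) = l + 4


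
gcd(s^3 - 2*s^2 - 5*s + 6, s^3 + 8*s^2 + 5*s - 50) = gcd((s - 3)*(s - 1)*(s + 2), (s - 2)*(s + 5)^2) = 1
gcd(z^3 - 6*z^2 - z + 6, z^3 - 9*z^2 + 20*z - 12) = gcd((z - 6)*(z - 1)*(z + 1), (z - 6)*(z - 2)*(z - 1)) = z^2 - 7*z + 6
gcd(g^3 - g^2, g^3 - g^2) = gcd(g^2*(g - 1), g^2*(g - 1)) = g^3 - g^2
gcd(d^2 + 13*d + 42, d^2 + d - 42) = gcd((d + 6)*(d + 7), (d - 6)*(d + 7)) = d + 7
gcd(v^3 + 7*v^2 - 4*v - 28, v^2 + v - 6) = v - 2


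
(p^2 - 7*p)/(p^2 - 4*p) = (p - 7)/(p - 4)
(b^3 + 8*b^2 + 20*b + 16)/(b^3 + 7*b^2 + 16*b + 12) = (b + 4)/(b + 3)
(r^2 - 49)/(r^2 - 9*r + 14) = (r + 7)/(r - 2)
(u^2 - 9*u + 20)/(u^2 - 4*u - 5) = (u - 4)/(u + 1)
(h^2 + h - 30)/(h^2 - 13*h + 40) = (h + 6)/(h - 8)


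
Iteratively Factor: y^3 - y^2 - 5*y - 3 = (y - 3)*(y^2 + 2*y + 1) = (y - 3)*(y + 1)*(y + 1)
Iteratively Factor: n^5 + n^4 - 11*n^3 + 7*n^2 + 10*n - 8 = (n - 1)*(n^4 + 2*n^3 - 9*n^2 - 2*n + 8) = (n - 1)*(n + 1)*(n^3 + n^2 - 10*n + 8) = (n - 2)*(n - 1)*(n + 1)*(n^2 + 3*n - 4) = (n - 2)*(n - 1)*(n + 1)*(n + 4)*(n - 1)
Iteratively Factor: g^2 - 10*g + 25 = (g - 5)*(g - 5)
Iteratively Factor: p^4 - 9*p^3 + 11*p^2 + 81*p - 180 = (p - 3)*(p^3 - 6*p^2 - 7*p + 60) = (p - 3)*(p + 3)*(p^2 - 9*p + 20) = (p - 5)*(p - 3)*(p + 3)*(p - 4)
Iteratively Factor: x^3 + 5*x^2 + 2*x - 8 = (x + 4)*(x^2 + x - 2) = (x - 1)*(x + 4)*(x + 2)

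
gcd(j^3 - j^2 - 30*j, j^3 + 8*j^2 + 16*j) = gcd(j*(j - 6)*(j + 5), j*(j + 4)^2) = j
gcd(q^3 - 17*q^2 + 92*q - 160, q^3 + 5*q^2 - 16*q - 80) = q - 4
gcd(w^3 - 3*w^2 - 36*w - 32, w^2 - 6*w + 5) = 1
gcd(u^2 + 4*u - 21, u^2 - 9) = u - 3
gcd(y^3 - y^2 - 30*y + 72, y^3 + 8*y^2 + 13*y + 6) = y + 6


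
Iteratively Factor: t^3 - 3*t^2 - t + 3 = (t - 3)*(t^2 - 1) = (t - 3)*(t + 1)*(t - 1)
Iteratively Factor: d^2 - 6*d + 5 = (d - 5)*(d - 1)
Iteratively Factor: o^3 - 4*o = (o - 2)*(o^2 + 2*o) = (o - 2)*(o + 2)*(o)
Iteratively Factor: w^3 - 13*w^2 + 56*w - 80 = (w - 4)*(w^2 - 9*w + 20) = (w - 5)*(w - 4)*(w - 4)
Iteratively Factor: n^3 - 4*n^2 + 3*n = (n - 3)*(n^2 - n) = n*(n - 3)*(n - 1)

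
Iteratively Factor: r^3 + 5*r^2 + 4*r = (r)*(r^2 + 5*r + 4) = r*(r + 1)*(r + 4)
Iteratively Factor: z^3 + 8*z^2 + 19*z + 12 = (z + 1)*(z^2 + 7*z + 12) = (z + 1)*(z + 4)*(z + 3)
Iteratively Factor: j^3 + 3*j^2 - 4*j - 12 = (j + 3)*(j^2 - 4) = (j + 2)*(j + 3)*(j - 2)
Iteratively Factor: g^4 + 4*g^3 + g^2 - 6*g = (g - 1)*(g^3 + 5*g^2 + 6*g) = (g - 1)*(g + 3)*(g^2 + 2*g) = (g - 1)*(g + 2)*(g + 3)*(g)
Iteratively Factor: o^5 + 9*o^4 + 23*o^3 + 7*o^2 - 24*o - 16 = (o + 1)*(o^4 + 8*o^3 + 15*o^2 - 8*o - 16) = (o + 1)*(o + 4)*(o^3 + 4*o^2 - o - 4) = (o + 1)*(o + 4)^2*(o^2 - 1) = (o + 1)^2*(o + 4)^2*(o - 1)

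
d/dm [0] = 0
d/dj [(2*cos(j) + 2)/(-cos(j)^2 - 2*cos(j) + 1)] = 2*(sin(j)^2 - 2*cos(j) - 4)*sin(j)/(-sin(j)^2 + 2*cos(j))^2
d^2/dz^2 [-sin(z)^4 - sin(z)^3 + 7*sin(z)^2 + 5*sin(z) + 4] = 16*sin(z)^4 + 9*sin(z)^3 - 40*sin(z)^2 - 11*sin(z) + 14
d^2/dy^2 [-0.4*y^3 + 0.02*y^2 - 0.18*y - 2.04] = 0.04 - 2.4*y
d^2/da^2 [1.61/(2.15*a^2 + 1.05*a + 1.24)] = (-14.88445*a^2 - 7.26915*a + 1.61*(4.3*a + 1.05)*(8.6*a + 2.1) - 8.58452)/(2.15*a^2 + 1.05*a + 1.24)^3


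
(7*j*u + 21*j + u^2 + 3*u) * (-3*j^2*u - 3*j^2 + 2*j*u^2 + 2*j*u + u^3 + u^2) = -21*j^3*u^2 - 84*j^3*u - 63*j^3 + 11*j^2*u^3 + 44*j^2*u^2 + 33*j^2*u + 9*j*u^4 + 36*j*u^3 + 27*j*u^2 + u^5 + 4*u^4 + 3*u^3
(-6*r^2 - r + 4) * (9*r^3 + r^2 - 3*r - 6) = -54*r^5 - 15*r^4 + 53*r^3 + 43*r^2 - 6*r - 24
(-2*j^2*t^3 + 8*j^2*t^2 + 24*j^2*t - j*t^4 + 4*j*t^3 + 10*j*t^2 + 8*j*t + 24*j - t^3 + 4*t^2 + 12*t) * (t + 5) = -2*j^2*t^4 - 2*j^2*t^3 + 64*j^2*t^2 + 120*j^2*t - j*t^5 - j*t^4 + 30*j*t^3 + 58*j*t^2 + 64*j*t + 120*j - t^4 - t^3 + 32*t^2 + 60*t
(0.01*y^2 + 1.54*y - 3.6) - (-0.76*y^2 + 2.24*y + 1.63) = 0.77*y^2 - 0.7*y - 5.23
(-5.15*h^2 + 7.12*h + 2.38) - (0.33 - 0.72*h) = -5.15*h^2 + 7.84*h + 2.05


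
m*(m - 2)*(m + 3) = m^3 + m^2 - 6*m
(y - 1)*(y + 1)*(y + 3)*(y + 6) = y^4 + 9*y^3 + 17*y^2 - 9*y - 18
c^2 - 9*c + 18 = (c - 6)*(c - 3)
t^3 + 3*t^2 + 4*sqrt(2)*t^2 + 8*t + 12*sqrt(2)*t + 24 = (t + 3)*(t + 2*sqrt(2))^2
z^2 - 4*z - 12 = (z - 6)*(z + 2)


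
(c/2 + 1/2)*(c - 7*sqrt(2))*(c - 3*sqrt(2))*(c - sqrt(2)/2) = c^4/2 - 21*sqrt(2)*c^3/4 + c^3/2 - 21*sqrt(2)*c^2/4 + 26*c^2 - 21*sqrt(2)*c/2 + 26*c - 21*sqrt(2)/2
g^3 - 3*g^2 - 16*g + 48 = (g - 4)*(g - 3)*(g + 4)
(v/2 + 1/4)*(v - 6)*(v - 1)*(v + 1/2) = v^4/2 - 3*v^3 - 3*v^2/8 + 17*v/8 + 3/4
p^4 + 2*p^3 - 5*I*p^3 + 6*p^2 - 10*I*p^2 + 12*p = p*(p + 2)*(p - 6*I)*(p + I)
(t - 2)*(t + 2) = t^2 - 4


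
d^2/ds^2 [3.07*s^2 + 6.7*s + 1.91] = 6.14000000000000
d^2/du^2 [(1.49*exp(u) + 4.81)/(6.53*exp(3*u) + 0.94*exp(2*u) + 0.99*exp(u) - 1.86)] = (254.139764*exp(6*u) + 1873.362315*exp(5*u) + 287.559114*exp(4*u) + 313.06843*exp(3*u) + 554.850936*exp(2*u) + 41.097183*exp(u) + 14.011938)*exp(u)/(278.445077*exp(9*u) + 120.247338*exp(8*u) + 143.953197*exp(7*u) - 200.64473*exp(6*u) - 46.677861*exp(5*u) - 74.312658*exp(4*u) + 58.358367*exp(3*u) + 4.287114*exp(2*u) + 10.275012*exp(u) - 6.434856)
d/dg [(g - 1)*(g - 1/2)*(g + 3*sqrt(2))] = 3*g^2 - 3*g + 6*sqrt(2)*g - 9*sqrt(2)/2 + 1/2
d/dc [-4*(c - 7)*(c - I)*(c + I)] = -12*c^2 + 56*c - 4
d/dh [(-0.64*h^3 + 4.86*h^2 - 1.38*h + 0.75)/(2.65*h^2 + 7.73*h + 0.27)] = (-1.696*h^4 - 9.8944*h^3 + 40.7064*h^2 - 1.3506*h - 6.1701)/(7.0225*h^4 + 40.969*h^3 + 61.1839*h^2 + 4.1742*h + 0.0729)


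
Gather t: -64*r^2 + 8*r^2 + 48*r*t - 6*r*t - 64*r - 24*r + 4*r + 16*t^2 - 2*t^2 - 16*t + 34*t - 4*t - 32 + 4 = -56*r^2 - 84*r + 14*t^2 + t*(42*r + 14) - 28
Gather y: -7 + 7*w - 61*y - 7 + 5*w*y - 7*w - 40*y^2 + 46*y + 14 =-40*y^2 + y*(5*w - 15)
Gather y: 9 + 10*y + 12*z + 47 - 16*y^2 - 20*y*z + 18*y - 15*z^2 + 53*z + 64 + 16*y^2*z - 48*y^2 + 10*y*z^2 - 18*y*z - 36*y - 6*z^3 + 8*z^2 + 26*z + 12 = y^2*(16*z - 64) + y*(10*z^2 - 38*z - 8) - 6*z^3 - 7*z^2 + 91*z + 132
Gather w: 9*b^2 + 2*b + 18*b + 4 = 9*b^2 + 20*b + 4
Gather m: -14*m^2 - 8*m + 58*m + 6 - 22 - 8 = -14*m^2 + 50*m - 24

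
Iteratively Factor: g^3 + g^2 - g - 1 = (g + 1)*(g^2 - 1) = (g + 1)^2*(g - 1)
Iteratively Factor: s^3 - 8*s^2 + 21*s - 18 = (s - 2)*(s^2 - 6*s + 9) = (s - 3)*(s - 2)*(s - 3)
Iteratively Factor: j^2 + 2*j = (j)*(j + 2)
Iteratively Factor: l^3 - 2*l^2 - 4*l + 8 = (l - 2)*(l^2 - 4) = (l - 2)^2*(l + 2)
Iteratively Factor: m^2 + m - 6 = (m + 3)*(m - 2)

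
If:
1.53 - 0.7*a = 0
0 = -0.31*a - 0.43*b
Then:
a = 2.19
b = -1.58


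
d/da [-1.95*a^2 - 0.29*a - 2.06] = -3.9*a - 0.29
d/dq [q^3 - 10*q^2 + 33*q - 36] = 3*q^2 - 20*q + 33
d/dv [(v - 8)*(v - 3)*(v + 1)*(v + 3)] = 4*v^3 - 21*v^2 - 34*v + 63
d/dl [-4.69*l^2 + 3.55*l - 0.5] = 3.55 - 9.38*l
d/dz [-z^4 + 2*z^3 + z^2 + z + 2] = -4*z^3 + 6*z^2 + 2*z + 1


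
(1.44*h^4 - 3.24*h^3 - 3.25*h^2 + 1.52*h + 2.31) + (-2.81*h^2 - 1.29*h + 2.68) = 1.44*h^4 - 3.24*h^3 - 6.06*h^2 + 0.23*h + 4.99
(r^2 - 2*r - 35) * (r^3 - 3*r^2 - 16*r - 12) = r^5 - 5*r^4 - 45*r^3 + 125*r^2 + 584*r + 420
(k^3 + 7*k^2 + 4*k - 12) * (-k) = -k^4 - 7*k^3 - 4*k^2 + 12*k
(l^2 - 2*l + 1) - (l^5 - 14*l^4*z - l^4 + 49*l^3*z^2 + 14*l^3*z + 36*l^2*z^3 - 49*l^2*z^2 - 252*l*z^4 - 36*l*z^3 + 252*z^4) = -l^5 + 14*l^4*z + l^4 - 49*l^3*z^2 - 14*l^3*z - 36*l^2*z^3 + 49*l^2*z^2 + l^2 + 252*l*z^4 + 36*l*z^3 - 2*l - 252*z^4 + 1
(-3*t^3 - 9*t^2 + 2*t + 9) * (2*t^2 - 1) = -6*t^5 - 18*t^4 + 7*t^3 + 27*t^2 - 2*t - 9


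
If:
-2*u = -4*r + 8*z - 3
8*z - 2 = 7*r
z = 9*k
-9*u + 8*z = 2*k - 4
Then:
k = 61/2924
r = -52/731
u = 887/1462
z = 549/2924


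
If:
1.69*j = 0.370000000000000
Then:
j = 0.22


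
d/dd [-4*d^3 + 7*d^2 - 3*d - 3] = -12*d^2 + 14*d - 3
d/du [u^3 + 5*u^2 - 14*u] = 3*u^2 + 10*u - 14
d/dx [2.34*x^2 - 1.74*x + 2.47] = 4.68*x - 1.74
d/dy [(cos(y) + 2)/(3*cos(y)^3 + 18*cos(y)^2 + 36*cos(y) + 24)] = 2*sin(y)/(3*(cos(y) + 2)^3)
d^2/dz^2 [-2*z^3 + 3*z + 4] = -12*z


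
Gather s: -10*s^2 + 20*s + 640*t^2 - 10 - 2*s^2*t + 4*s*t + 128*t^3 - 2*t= s^2*(-2*t - 10) + s*(4*t + 20) + 128*t^3 + 640*t^2 - 2*t - 10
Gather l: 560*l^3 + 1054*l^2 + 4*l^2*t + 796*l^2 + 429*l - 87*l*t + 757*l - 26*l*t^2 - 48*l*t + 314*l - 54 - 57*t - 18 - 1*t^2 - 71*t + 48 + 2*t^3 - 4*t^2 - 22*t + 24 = 560*l^3 + l^2*(4*t + 1850) + l*(-26*t^2 - 135*t + 1500) + 2*t^3 - 5*t^2 - 150*t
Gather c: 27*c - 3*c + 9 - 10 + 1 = 24*c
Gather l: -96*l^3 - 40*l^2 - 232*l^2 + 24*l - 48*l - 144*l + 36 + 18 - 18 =-96*l^3 - 272*l^2 - 168*l + 36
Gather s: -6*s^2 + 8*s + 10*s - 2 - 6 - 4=-6*s^2 + 18*s - 12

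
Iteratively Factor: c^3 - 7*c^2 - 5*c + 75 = (c + 3)*(c^2 - 10*c + 25) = (c - 5)*(c + 3)*(c - 5)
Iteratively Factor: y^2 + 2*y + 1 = (y + 1)*(y + 1)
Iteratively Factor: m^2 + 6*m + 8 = (m + 2)*(m + 4)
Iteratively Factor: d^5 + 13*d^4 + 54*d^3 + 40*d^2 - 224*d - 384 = (d - 2)*(d^4 + 15*d^3 + 84*d^2 + 208*d + 192) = (d - 2)*(d + 4)*(d^3 + 11*d^2 + 40*d + 48) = (d - 2)*(d + 4)^2*(d^2 + 7*d + 12) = (d - 2)*(d + 3)*(d + 4)^2*(d + 4)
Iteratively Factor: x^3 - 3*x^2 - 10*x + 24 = (x - 4)*(x^2 + x - 6) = (x - 4)*(x + 3)*(x - 2)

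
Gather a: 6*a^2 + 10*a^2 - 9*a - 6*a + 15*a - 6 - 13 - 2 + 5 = 16*a^2 - 16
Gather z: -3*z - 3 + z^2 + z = z^2 - 2*z - 3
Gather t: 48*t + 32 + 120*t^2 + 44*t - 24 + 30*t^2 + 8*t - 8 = 150*t^2 + 100*t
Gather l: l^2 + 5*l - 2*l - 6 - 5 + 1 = l^2 + 3*l - 10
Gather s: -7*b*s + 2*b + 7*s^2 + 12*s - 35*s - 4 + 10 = 2*b + 7*s^2 + s*(-7*b - 23) + 6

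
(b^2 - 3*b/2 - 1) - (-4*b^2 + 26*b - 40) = 5*b^2 - 55*b/2 + 39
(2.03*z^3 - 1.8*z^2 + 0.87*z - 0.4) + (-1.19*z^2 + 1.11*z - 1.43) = 2.03*z^3 - 2.99*z^2 + 1.98*z - 1.83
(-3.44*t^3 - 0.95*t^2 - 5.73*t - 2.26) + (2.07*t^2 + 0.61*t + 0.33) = -3.44*t^3 + 1.12*t^2 - 5.12*t - 1.93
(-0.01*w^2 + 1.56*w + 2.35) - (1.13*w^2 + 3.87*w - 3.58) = -1.14*w^2 - 2.31*w + 5.93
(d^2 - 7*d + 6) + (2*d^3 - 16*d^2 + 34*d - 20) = 2*d^3 - 15*d^2 + 27*d - 14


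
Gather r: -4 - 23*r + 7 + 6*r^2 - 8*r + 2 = 6*r^2 - 31*r + 5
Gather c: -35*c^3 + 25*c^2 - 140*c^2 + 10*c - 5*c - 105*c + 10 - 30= -35*c^3 - 115*c^2 - 100*c - 20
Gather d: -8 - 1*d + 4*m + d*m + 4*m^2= d*(m - 1) + 4*m^2 + 4*m - 8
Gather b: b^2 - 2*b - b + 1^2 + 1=b^2 - 3*b + 2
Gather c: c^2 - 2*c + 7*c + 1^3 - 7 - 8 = c^2 + 5*c - 14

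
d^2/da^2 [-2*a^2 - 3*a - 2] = -4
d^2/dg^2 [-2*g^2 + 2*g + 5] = -4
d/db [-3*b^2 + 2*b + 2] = 2 - 6*b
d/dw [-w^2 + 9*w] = 9 - 2*w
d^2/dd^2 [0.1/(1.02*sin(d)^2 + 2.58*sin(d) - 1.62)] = (-0.41616*sin(d)^4 - 0.78948*sin(d)^3 - 0.70236*sin(d)^2 + 1.161*sin(d) + 1.66176)/(1.02*sin(d)^2 + 2.58*sin(d) - 1.62)^3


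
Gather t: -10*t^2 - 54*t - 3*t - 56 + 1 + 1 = -10*t^2 - 57*t - 54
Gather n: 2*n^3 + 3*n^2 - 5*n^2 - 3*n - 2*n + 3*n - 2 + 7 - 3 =2*n^3 - 2*n^2 - 2*n + 2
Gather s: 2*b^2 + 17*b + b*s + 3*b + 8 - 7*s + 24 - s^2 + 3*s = 2*b^2 + 20*b - s^2 + s*(b - 4) + 32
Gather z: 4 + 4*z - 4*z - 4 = 0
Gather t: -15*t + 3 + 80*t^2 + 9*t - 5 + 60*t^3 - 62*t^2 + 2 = 60*t^3 + 18*t^2 - 6*t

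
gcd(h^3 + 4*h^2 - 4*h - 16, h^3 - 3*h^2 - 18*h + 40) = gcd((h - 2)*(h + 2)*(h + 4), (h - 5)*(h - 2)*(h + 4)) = h^2 + 2*h - 8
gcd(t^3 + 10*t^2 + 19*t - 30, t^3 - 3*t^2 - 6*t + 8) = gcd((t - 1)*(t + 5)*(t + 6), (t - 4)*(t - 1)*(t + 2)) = t - 1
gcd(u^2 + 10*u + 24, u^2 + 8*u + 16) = u + 4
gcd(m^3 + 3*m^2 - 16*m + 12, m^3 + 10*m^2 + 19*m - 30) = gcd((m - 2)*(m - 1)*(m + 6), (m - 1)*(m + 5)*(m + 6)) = m^2 + 5*m - 6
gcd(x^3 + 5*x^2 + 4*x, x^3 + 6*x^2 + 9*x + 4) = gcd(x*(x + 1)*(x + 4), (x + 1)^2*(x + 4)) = x^2 + 5*x + 4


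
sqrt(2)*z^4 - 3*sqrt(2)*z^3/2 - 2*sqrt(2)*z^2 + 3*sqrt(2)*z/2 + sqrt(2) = (z - 2)*(z - 1)*(z + 1)*(sqrt(2)*z + sqrt(2)/2)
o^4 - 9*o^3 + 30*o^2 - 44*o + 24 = (o - 3)*(o - 2)^3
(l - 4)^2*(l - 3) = l^3 - 11*l^2 + 40*l - 48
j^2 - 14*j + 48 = (j - 8)*(j - 6)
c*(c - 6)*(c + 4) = c^3 - 2*c^2 - 24*c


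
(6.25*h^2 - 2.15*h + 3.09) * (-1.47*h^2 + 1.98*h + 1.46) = -9.1875*h^4 + 15.5355*h^3 + 0.3257*h^2 + 2.9792*h + 4.5114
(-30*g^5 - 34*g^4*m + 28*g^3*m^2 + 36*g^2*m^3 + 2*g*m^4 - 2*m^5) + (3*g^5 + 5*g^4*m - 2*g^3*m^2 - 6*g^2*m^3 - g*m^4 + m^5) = -27*g^5 - 29*g^4*m + 26*g^3*m^2 + 30*g^2*m^3 + g*m^4 - m^5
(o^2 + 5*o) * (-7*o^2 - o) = -7*o^4 - 36*o^3 - 5*o^2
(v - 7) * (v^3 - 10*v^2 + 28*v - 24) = v^4 - 17*v^3 + 98*v^2 - 220*v + 168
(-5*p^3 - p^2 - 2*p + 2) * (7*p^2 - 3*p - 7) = -35*p^5 + 8*p^4 + 24*p^3 + 27*p^2 + 8*p - 14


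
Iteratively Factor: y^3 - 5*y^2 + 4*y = (y)*(y^2 - 5*y + 4) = y*(y - 4)*(y - 1)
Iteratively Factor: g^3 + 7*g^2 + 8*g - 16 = (g + 4)*(g^2 + 3*g - 4) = (g + 4)^2*(g - 1)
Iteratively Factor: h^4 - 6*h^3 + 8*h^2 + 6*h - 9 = (h - 1)*(h^3 - 5*h^2 + 3*h + 9) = (h - 1)*(h + 1)*(h^2 - 6*h + 9) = (h - 3)*(h - 1)*(h + 1)*(h - 3)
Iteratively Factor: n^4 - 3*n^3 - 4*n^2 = (n)*(n^3 - 3*n^2 - 4*n) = n^2*(n^2 - 3*n - 4) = n^2*(n + 1)*(n - 4)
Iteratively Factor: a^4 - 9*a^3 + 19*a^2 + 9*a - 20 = (a - 4)*(a^3 - 5*a^2 - a + 5) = (a - 4)*(a + 1)*(a^2 - 6*a + 5) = (a - 5)*(a - 4)*(a + 1)*(a - 1)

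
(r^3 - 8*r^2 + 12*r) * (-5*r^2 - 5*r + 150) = -5*r^5 + 35*r^4 + 130*r^3 - 1260*r^2 + 1800*r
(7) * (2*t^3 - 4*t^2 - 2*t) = 14*t^3 - 28*t^2 - 14*t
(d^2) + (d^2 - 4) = 2*d^2 - 4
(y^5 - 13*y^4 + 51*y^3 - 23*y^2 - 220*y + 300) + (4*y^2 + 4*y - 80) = y^5 - 13*y^4 + 51*y^3 - 19*y^2 - 216*y + 220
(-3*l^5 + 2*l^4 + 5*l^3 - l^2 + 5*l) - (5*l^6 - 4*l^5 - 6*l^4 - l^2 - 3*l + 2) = -5*l^6 + l^5 + 8*l^4 + 5*l^3 + 8*l - 2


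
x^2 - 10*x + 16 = (x - 8)*(x - 2)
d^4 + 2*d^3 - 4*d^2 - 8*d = d*(d - 2)*(d + 2)^2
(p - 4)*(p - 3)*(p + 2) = p^3 - 5*p^2 - 2*p + 24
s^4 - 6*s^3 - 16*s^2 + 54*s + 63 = (s - 7)*(s - 3)*(s + 1)*(s + 3)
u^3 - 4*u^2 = u^2*(u - 4)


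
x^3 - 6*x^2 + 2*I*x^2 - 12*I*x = x*(x - 6)*(x + 2*I)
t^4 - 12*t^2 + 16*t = t*(t - 2)^2*(t + 4)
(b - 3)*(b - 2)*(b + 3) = b^3 - 2*b^2 - 9*b + 18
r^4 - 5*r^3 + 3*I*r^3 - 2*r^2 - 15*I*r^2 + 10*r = r*(r - 5)*(r + I)*(r + 2*I)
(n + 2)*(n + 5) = n^2 + 7*n + 10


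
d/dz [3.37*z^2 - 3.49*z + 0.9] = 6.74*z - 3.49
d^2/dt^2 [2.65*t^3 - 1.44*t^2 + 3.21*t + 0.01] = 15.9*t - 2.88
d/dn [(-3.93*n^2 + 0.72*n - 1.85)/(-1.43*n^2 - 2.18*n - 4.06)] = (9.597*n^2 + 26.6206*n - 6.9562)/(2.0449*n^4 + 6.2348*n^3 + 16.364*n^2 + 17.7016*n + 16.4836)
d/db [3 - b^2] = -2*b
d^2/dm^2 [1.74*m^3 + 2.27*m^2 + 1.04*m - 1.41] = 10.44*m + 4.54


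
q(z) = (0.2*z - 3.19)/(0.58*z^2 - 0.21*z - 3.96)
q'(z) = (0.21 - 1.16*z)*(0.2*z - 3.19)/(0.58*z^2 - 0.21*z - 3.96)^2 + 0.2/(0.58*z^2 - 0.21*z - 3.96) = (-0.116*z^2 + 3.7004*z - 1.4619)/(0.3364*z^4 - 0.2436*z^3 - 4.5495*z^2 + 1.6632*z + 15.6816)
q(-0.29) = 0.84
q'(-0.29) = -0.17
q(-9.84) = -0.10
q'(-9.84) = -0.02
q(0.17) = 0.79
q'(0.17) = -0.05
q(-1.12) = 1.14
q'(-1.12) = -0.64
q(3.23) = -1.80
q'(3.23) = 4.65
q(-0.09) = 0.81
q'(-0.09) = -0.12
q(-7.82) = -0.14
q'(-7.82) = -0.03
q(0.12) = 0.80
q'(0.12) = -0.06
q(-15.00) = -0.05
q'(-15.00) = -0.00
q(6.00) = -0.13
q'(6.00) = 0.07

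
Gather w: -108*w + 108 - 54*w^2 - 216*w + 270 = -54*w^2 - 324*w + 378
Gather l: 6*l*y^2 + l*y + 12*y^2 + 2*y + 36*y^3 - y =l*(6*y^2 + y) + 36*y^3 + 12*y^2 + y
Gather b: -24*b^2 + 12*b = -24*b^2 + 12*b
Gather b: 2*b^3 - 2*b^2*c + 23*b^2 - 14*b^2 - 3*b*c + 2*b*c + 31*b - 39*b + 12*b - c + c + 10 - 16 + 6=2*b^3 + b^2*(9 - 2*c) + b*(4 - c)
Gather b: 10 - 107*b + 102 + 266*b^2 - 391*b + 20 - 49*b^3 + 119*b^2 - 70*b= -49*b^3 + 385*b^2 - 568*b + 132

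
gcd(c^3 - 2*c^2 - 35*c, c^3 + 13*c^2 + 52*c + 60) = c + 5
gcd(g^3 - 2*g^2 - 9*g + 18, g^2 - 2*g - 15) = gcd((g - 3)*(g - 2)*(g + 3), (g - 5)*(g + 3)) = g + 3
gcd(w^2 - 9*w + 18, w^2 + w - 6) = 1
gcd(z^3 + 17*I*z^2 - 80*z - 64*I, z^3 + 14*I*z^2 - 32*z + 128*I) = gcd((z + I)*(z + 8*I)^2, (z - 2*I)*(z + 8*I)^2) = z^2 + 16*I*z - 64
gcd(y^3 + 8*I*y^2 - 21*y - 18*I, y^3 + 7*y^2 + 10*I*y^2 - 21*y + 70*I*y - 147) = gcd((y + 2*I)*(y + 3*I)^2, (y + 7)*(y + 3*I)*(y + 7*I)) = y + 3*I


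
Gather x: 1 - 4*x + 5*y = -4*x + 5*y + 1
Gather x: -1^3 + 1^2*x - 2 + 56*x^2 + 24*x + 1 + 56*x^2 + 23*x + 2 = 112*x^2 + 48*x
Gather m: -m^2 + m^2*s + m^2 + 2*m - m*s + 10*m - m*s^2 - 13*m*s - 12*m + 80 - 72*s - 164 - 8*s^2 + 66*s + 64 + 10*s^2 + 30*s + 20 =m^2*s + m*(-s^2 - 14*s) + 2*s^2 + 24*s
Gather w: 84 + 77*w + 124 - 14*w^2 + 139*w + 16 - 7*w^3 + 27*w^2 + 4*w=-7*w^3 + 13*w^2 + 220*w + 224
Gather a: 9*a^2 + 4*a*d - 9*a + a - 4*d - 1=9*a^2 + a*(4*d - 8) - 4*d - 1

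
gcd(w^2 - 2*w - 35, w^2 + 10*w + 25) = w + 5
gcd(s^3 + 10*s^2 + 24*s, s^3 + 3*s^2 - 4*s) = s^2 + 4*s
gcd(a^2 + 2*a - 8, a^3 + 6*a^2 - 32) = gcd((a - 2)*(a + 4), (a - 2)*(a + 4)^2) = a^2 + 2*a - 8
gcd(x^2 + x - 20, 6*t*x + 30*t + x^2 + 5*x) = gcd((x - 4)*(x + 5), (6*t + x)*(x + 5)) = x + 5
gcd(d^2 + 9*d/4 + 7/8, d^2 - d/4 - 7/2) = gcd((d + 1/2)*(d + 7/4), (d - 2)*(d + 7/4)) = d + 7/4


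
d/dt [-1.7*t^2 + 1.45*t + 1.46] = 1.45 - 3.4*t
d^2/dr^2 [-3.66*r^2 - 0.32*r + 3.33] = -7.32000000000000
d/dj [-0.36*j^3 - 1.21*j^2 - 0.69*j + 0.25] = -1.08*j^2 - 2.42*j - 0.69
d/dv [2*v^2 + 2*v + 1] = 4*v + 2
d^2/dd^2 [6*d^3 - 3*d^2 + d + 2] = 36*d - 6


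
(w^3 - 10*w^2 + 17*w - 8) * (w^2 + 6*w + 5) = w^5 - 4*w^4 - 38*w^3 + 44*w^2 + 37*w - 40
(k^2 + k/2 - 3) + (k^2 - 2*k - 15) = 2*k^2 - 3*k/2 - 18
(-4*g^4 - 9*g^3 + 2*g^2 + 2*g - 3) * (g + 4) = -4*g^5 - 25*g^4 - 34*g^3 + 10*g^2 + 5*g - 12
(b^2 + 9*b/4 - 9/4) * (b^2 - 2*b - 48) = b^4 + b^3/4 - 219*b^2/4 - 207*b/2 + 108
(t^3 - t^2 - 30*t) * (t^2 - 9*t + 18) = t^5 - 10*t^4 - 3*t^3 + 252*t^2 - 540*t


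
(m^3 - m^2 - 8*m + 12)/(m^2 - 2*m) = m + 1 - 6/m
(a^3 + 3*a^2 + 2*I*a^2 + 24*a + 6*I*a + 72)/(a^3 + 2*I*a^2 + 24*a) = (a + 3)/a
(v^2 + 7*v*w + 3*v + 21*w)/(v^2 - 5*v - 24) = (v + 7*w)/(v - 8)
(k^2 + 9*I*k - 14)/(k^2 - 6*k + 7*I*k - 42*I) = (k + 2*I)/(k - 6)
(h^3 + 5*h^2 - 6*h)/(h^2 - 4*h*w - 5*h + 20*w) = h*(h^2 + 5*h - 6)/(h^2 - 4*h*w - 5*h + 20*w)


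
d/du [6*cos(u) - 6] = -6*sin(u)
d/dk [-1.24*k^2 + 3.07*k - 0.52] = 3.07 - 2.48*k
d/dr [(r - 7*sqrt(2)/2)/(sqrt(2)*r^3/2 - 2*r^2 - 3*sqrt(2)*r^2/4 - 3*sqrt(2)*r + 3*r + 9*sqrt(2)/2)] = 2*(-4*sqrt(2)*r^3 + 3*sqrt(2)*r^2 + 50*r^2 - 56*sqrt(2)*r - 42*r - 84 + 60*sqrt(2))/(4*r^6 - 16*sqrt(2)*r^5 - 12*r^5 - 7*r^4 + 48*sqrt(2)*r^4 + 48*r^3 + 60*sqrt(2)*r^3 - 288*sqrt(2)*r^2 + 108*r^2 - 432*r + 216*sqrt(2)*r + 324)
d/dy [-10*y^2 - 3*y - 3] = -20*y - 3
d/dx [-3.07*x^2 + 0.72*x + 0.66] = 0.72 - 6.14*x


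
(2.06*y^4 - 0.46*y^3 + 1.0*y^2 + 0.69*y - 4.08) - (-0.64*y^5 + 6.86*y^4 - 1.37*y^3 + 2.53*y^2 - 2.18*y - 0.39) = 0.64*y^5 - 4.8*y^4 + 0.91*y^3 - 1.53*y^2 + 2.87*y - 3.69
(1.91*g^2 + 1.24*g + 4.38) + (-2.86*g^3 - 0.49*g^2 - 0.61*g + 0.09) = -2.86*g^3 + 1.42*g^2 + 0.63*g + 4.47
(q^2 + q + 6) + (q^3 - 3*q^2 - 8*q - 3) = q^3 - 2*q^2 - 7*q + 3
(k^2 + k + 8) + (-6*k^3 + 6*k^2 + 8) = -6*k^3 + 7*k^2 + k + 16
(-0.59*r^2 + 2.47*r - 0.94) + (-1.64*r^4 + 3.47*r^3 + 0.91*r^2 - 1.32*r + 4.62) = -1.64*r^4 + 3.47*r^3 + 0.32*r^2 + 1.15*r + 3.68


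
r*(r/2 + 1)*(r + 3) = r^3/2 + 5*r^2/2 + 3*r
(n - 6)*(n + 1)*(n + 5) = n^3 - 31*n - 30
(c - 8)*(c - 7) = c^2 - 15*c + 56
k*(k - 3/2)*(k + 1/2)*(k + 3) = k^4 + 2*k^3 - 15*k^2/4 - 9*k/4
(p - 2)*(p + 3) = p^2 + p - 6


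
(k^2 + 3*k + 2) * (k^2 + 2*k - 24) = k^4 + 5*k^3 - 16*k^2 - 68*k - 48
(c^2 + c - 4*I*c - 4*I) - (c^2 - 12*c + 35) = 13*c - 4*I*c - 35 - 4*I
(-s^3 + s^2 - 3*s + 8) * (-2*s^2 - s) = 2*s^5 - s^4 + 5*s^3 - 13*s^2 - 8*s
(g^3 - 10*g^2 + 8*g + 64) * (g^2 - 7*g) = g^5 - 17*g^4 + 78*g^3 + 8*g^2 - 448*g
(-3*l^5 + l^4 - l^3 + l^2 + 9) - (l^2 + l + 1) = -3*l^5 + l^4 - l^3 - l + 8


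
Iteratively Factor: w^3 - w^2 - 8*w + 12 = (w - 2)*(w^2 + w - 6) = (w - 2)*(w + 3)*(w - 2)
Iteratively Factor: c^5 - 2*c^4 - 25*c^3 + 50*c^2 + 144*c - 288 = (c + 3)*(c^4 - 5*c^3 - 10*c^2 + 80*c - 96) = (c + 3)*(c + 4)*(c^3 - 9*c^2 + 26*c - 24) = (c - 2)*(c + 3)*(c + 4)*(c^2 - 7*c + 12) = (c - 4)*(c - 2)*(c + 3)*(c + 4)*(c - 3)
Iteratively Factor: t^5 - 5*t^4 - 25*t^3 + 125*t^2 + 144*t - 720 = (t + 3)*(t^4 - 8*t^3 - t^2 + 128*t - 240) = (t + 3)*(t + 4)*(t^3 - 12*t^2 + 47*t - 60) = (t - 5)*(t + 3)*(t + 4)*(t^2 - 7*t + 12) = (t - 5)*(t - 4)*(t + 3)*(t + 4)*(t - 3)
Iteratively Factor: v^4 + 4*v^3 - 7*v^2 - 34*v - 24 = (v + 4)*(v^3 - 7*v - 6) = (v + 2)*(v + 4)*(v^2 - 2*v - 3) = (v + 1)*(v + 2)*(v + 4)*(v - 3)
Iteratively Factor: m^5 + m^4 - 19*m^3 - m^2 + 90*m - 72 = (m - 2)*(m^4 + 3*m^3 - 13*m^2 - 27*m + 36) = (m - 2)*(m - 1)*(m^3 + 4*m^2 - 9*m - 36) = (m - 2)*(m - 1)*(m + 4)*(m^2 - 9) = (m - 2)*(m - 1)*(m + 3)*(m + 4)*(m - 3)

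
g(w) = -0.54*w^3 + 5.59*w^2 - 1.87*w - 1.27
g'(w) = -1.62*w^2 + 11.18*w - 1.87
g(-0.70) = 2.96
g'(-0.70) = -10.49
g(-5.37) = 253.59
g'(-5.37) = -108.62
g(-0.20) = -0.67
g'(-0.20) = -4.17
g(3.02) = 29.19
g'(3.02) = 17.12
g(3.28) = 33.68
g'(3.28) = 17.37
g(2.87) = 26.64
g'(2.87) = 16.87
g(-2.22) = 36.34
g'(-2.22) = -34.67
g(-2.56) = 49.21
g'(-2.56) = -41.11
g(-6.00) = 327.83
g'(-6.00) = -127.27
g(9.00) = 41.03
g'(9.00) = -32.47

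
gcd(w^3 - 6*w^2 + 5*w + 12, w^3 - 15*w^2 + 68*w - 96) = w^2 - 7*w + 12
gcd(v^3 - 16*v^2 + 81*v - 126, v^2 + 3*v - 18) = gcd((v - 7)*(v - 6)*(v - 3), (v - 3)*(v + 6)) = v - 3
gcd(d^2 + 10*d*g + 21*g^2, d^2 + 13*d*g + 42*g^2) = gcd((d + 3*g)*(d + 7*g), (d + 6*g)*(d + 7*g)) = d + 7*g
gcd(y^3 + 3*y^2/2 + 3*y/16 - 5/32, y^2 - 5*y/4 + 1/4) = y - 1/4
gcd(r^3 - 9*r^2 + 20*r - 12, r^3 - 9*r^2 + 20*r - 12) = r^3 - 9*r^2 + 20*r - 12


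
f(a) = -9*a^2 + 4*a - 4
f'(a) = 4 - 18*a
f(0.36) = -3.73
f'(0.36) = -2.48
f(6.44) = -351.50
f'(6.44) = -111.92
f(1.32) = -14.40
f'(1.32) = -19.76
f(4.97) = -206.43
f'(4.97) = -85.46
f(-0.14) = -4.74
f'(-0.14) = 6.52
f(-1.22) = -22.28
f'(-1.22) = 25.96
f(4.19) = -145.24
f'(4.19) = -71.42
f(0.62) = -4.98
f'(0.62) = -7.16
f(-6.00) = -352.00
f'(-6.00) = 112.00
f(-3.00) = -97.00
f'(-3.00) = 58.00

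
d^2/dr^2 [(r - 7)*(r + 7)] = 2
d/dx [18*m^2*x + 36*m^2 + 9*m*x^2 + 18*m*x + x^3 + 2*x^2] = 18*m^2 + 18*m*x + 18*m + 3*x^2 + 4*x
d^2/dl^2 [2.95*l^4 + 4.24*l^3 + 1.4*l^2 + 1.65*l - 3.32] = 35.4*l^2 + 25.44*l + 2.8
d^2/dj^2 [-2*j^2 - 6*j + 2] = -4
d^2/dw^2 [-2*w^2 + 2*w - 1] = -4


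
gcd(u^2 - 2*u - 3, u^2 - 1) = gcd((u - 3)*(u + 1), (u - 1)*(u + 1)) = u + 1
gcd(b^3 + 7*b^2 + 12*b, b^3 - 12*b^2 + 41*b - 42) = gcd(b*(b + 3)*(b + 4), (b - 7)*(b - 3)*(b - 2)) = 1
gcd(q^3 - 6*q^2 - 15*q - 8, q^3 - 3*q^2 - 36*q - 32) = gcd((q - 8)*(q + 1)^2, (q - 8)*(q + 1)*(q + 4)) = q^2 - 7*q - 8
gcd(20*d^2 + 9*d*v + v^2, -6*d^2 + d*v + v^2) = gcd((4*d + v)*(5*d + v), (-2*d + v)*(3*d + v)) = 1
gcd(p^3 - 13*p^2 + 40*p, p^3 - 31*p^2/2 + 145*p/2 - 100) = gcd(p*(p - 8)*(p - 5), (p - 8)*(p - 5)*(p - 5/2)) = p^2 - 13*p + 40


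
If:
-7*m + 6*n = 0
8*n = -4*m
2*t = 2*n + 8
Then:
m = 0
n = 0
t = 4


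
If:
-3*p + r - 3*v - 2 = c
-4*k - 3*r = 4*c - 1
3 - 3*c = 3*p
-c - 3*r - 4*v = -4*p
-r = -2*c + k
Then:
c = 45/179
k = -271/179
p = 134/179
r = 361/179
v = -148/179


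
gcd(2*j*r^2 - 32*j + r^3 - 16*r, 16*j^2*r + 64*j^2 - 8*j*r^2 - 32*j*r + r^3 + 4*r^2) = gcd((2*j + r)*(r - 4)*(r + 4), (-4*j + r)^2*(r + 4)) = r + 4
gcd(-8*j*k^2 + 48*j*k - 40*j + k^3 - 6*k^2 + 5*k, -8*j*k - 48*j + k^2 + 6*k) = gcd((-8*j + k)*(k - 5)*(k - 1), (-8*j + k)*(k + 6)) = 8*j - k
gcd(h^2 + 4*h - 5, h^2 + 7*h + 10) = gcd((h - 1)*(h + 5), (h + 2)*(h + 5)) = h + 5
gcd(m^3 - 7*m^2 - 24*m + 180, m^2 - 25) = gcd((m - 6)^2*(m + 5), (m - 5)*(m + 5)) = m + 5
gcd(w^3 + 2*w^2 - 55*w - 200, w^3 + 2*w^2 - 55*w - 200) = w^3 + 2*w^2 - 55*w - 200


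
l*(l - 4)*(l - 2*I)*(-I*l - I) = -I*l^4 - 2*l^3 + 3*I*l^3 + 6*l^2 + 4*I*l^2 + 8*l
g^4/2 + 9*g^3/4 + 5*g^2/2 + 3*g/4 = g*(g/2 + 1/2)*(g + 1/2)*(g + 3)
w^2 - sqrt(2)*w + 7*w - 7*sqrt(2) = (w + 7)*(w - sqrt(2))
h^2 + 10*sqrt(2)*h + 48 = (h + 4*sqrt(2))*(h + 6*sqrt(2))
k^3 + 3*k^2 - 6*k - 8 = (k - 2)*(k + 1)*(k + 4)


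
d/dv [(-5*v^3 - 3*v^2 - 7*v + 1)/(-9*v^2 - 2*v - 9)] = (45*v^4 + 20*v^3 + 78*v^2 + 72*v + 65)/(81*v^4 + 36*v^3 + 166*v^2 + 36*v + 81)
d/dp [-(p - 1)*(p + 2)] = -2*p - 1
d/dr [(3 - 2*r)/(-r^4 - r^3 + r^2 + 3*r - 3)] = (-6*r^4 + 8*r^3 + 11*r^2 - 6*r - 3)/(r^8 + 2*r^7 - r^6 - 8*r^5 + r^4 + 12*r^3 + 3*r^2 - 18*r + 9)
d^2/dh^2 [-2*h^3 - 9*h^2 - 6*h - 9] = -12*h - 18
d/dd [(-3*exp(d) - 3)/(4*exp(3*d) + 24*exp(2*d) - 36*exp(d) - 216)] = 3*(3*(exp(d) + 1)*(exp(2*d) + 4*exp(d) - 3) - exp(3*d) - 6*exp(2*d) + 9*exp(d) + 54)*exp(d)/(4*(exp(3*d) + 6*exp(2*d) - 9*exp(d) - 54)^2)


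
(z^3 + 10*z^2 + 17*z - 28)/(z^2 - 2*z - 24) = (z^2 + 6*z - 7)/(z - 6)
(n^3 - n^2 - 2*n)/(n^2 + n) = n - 2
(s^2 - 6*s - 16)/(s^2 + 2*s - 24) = (s^2 - 6*s - 16)/(s^2 + 2*s - 24)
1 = 1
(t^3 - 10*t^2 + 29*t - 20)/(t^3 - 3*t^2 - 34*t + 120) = (t - 1)/(t + 6)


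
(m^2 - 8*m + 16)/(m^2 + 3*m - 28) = (m - 4)/(m + 7)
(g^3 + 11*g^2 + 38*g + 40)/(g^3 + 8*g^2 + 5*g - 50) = (g^2 + 6*g + 8)/(g^2 + 3*g - 10)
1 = 1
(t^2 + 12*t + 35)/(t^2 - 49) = (t + 5)/(t - 7)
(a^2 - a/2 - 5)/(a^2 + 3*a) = (a^2 - a/2 - 5)/(a*(a + 3))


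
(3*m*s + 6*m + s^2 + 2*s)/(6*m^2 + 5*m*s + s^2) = (s + 2)/(2*m + s)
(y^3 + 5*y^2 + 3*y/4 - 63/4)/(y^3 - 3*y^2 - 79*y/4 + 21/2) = (2*y^2 + 3*y - 9)/(2*y^2 - 13*y + 6)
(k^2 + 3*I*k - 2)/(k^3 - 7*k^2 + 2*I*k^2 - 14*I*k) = (k + I)/(k*(k - 7))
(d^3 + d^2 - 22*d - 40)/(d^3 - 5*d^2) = 1 + 6/d + 8/d^2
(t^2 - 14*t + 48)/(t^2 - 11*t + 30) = (t - 8)/(t - 5)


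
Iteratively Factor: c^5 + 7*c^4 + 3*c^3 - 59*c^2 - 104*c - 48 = (c - 3)*(c^4 + 10*c^3 + 33*c^2 + 40*c + 16) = (c - 3)*(c + 4)*(c^3 + 6*c^2 + 9*c + 4) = (c - 3)*(c + 4)^2*(c^2 + 2*c + 1) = (c - 3)*(c + 1)*(c + 4)^2*(c + 1)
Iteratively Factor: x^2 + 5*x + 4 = (x + 1)*(x + 4)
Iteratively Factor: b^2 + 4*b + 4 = (b + 2)*(b + 2)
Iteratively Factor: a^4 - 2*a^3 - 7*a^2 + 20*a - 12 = (a - 1)*(a^3 - a^2 - 8*a + 12) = (a - 1)*(a + 3)*(a^2 - 4*a + 4) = (a - 2)*(a - 1)*(a + 3)*(a - 2)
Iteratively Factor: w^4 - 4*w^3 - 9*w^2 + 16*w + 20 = (w - 5)*(w^3 + w^2 - 4*w - 4) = (w - 5)*(w + 2)*(w^2 - w - 2) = (w - 5)*(w + 1)*(w + 2)*(w - 2)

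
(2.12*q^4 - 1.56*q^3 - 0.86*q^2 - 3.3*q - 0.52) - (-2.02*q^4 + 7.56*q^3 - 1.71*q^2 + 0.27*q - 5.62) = 4.14*q^4 - 9.12*q^3 + 0.85*q^2 - 3.57*q + 5.1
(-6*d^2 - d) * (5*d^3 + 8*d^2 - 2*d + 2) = -30*d^5 - 53*d^4 + 4*d^3 - 10*d^2 - 2*d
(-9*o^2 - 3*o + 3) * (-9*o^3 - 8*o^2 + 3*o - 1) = 81*o^5 + 99*o^4 - 30*o^3 - 24*o^2 + 12*o - 3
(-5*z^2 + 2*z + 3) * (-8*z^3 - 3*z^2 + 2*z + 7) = 40*z^5 - z^4 - 40*z^3 - 40*z^2 + 20*z + 21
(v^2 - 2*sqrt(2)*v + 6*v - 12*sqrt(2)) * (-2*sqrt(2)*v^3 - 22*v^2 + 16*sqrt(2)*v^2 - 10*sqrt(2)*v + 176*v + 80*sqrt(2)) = -2*sqrt(2)*v^5 - 14*v^4 + 4*sqrt(2)*v^4 + 28*v^3 + 130*sqrt(2)*v^3 - 68*sqrt(2)*v^2 + 712*v^2 - 1632*sqrt(2)*v - 80*v - 1920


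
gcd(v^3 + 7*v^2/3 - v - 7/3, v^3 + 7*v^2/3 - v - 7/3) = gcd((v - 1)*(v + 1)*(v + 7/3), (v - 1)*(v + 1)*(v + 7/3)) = v^3 + 7*v^2/3 - v - 7/3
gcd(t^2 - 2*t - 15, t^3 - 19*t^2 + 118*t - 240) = t - 5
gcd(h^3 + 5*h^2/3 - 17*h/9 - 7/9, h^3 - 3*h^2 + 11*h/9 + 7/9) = h^2 - 2*h/3 - 1/3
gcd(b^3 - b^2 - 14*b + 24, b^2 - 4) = b - 2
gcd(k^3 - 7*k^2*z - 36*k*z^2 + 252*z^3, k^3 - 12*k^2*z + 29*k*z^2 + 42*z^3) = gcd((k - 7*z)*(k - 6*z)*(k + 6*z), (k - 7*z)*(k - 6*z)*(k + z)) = k^2 - 13*k*z + 42*z^2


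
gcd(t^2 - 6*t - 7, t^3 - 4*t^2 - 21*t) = t - 7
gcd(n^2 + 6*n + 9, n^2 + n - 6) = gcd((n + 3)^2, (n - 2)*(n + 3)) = n + 3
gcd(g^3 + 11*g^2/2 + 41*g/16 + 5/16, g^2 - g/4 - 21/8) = 1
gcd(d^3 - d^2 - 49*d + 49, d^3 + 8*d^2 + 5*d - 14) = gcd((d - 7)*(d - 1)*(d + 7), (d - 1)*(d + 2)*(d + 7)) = d^2 + 6*d - 7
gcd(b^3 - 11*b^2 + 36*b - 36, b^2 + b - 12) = b - 3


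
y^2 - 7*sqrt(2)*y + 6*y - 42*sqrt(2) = (y + 6)*(y - 7*sqrt(2))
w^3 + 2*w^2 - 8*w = w*(w - 2)*(w + 4)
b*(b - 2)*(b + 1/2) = b^3 - 3*b^2/2 - b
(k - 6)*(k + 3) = k^2 - 3*k - 18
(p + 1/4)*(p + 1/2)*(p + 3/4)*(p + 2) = p^4 + 7*p^3/2 + 59*p^2/16 + 47*p/32 + 3/16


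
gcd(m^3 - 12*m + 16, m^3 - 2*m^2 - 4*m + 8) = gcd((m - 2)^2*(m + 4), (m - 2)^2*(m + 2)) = m^2 - 4*m + 4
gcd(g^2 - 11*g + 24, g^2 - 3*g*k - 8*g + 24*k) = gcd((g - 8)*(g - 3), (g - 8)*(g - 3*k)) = g - 8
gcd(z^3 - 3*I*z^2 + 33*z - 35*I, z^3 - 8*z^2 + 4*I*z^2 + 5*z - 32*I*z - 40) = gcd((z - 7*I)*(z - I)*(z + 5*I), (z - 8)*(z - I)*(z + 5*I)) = z^2 + 4*I*z + 5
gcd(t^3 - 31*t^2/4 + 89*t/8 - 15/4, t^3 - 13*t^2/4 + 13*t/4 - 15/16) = t^2 - 7*t/4 + 5/8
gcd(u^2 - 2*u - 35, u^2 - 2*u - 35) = u^2 - 2*u - 35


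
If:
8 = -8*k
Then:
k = -1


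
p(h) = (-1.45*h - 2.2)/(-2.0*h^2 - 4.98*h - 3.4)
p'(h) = (-1.45*h - 2.2)*(4.0*h + 4.98)/(-2.0*h^2 - 4.98*h - 3.4)^2 - 1.45/(-2.0*h^2 - 4.98*h - 3.4) = (2.9*h^2 + 7.221*h - (1.45*h + 2.2)*(4.0*h + 4.98) + 4.93)/(2.0*h^2 + 4.98*h + 3.4)^2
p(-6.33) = -0.13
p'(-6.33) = -0.02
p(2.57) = 0.20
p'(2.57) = -0.06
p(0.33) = 0.51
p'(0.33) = -0.33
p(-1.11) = 1.76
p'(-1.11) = 1.49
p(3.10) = 0.18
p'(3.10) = -0.04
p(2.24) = 0.22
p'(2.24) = -0.07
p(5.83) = 0.11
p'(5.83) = -0.02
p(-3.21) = -0.31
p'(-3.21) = -0.12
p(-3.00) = -0.33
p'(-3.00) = -0.14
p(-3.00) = -0.33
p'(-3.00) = -0.14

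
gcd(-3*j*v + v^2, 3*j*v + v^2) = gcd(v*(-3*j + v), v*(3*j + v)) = v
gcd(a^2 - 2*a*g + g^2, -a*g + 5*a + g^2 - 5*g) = a - g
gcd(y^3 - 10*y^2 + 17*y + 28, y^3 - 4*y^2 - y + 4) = y^2 - 3*y - 4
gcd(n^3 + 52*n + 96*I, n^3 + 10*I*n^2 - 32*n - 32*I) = n + 2*I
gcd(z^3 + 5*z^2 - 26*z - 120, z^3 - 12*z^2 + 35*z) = z - 5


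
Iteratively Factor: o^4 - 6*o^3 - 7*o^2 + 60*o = (o)*(o^3 - 6*o^2 - 7*o + 60) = o*(o - 4)*(o^2 - 2*o - 15) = o*(o - 4)*(o + 3)*(o - 5)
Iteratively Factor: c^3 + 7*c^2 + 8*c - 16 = (c + 4)*(c^2 + 3*c - 4) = (c - 1)*(c + 4)*(c + 4)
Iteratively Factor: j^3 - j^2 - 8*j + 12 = (j + 3)*(j^2 - 4*j + 4) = (j - 2)*(j + 3)*(j - 2)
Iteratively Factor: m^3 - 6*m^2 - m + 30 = (m - 5)*(m^2 - m - 6) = (m - 5)*(m + 2)*(m - 3)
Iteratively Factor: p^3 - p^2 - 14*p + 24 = (p - 2)*(p^2 + p - 12) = (p - 2)*(p + 4)*(p - 3)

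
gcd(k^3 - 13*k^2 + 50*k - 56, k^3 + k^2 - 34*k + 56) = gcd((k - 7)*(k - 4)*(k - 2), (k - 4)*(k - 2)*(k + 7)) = k^2 - 6*k + 8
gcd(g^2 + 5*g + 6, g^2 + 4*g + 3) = g + 3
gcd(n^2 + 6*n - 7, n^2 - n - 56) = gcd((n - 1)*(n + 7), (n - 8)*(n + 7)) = n + 7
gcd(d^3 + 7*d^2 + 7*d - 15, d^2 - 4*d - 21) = d + 3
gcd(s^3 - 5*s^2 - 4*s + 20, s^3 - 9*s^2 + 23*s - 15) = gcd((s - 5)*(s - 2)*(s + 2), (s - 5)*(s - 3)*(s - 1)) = s - 5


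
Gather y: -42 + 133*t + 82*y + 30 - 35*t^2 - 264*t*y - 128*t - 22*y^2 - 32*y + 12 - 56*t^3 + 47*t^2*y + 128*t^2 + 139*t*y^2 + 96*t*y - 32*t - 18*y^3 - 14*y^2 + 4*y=-56*t^3 + 93*t^2 - 27*t - 18*y^3 + y^2*(139*t - 36) + y*(47*t^2 - 168*t + 54)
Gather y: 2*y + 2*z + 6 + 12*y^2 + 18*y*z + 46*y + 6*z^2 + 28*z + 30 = 12*y^2 + y*(18*z + 48) + 6*z^2 + 30*z + 36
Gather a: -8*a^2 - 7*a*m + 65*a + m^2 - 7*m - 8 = -8*a^2 + a*(65 - 7*m) + m^2 - 7*m - 8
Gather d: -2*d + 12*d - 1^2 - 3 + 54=10*d + 50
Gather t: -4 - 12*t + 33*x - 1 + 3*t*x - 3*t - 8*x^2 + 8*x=t*(3*x - 15) - 8*x^2 + 41*x - 5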